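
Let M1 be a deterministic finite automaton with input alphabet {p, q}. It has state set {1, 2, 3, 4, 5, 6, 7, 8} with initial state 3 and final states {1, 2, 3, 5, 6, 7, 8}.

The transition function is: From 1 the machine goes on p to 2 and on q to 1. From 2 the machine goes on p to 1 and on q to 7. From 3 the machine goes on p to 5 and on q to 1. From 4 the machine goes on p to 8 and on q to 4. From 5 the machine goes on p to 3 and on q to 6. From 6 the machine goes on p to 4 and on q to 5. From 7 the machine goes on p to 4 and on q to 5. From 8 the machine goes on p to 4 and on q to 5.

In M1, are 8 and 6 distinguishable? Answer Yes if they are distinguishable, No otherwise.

Every state is reachable, so we keep all 8.
Start with accepting vs non-accepting: {1,2,3,5,6,7,8} | {4}.
On input p, block {1,2,3,5,6,7,8} splits into {1,2,3,5} and {6,7,8}.
On input q, block {1,2,3,5} splits into {1,3} and {2,5}.
Stable partition: {1,3} | {4} | {6,7,8} | {2,5} — 4 equivalence classes.
8 and 6 lie in the same block of the stable partition, so they are equivalent — no string distinguishes them.

No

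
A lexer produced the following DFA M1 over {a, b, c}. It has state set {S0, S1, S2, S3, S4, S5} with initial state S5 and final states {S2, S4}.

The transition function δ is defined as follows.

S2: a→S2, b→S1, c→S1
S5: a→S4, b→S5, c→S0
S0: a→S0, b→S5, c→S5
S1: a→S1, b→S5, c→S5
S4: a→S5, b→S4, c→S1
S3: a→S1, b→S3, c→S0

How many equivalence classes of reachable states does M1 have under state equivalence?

States {S2,S3} cannot be reached from the start state, so discard them.
P0 = {S4} | {S0,S1,S5}.
Split {S0,S1,S5} by δ(·,a) → {S0,S1} and {S5}.
The partition is now stable with 3 blocks: {S4} | {S0,S1} | {S5}.

3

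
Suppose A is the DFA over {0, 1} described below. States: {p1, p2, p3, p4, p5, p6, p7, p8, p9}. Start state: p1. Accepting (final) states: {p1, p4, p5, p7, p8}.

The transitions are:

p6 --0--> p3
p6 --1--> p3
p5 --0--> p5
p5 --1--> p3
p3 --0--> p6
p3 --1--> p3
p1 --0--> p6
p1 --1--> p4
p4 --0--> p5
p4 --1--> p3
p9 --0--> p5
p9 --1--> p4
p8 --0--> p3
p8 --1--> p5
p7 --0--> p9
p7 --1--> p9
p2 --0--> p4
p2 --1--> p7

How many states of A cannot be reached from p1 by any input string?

BFS from p1 reaches {p1, p3, p4, p5, p6}; the 4 state(s) p2, p7, p8, p9 are never visited.

4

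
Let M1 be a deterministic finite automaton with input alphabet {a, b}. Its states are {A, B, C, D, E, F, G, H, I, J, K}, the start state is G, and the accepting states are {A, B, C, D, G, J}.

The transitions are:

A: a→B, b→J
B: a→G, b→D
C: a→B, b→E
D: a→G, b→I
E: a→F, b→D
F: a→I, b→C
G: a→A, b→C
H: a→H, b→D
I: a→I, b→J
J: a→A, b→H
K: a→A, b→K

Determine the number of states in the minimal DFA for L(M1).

Reachable states from the start: {A,B,C,D,E,F,G,H,I,J}. Unreachable: {K} — drop them.
Initial partition by acceptance: {A,B,C,D,G,J} | {E,F,H,I}.
Refine {A,B,C,D,G,J} on symbol b: members go to different blocks, giving {A,B,G} and {C,D,J}.
No further refinement is possible. Final partition (3 blocks): {A,B,G} | {E,F,H,I} | {C,D,J}.

3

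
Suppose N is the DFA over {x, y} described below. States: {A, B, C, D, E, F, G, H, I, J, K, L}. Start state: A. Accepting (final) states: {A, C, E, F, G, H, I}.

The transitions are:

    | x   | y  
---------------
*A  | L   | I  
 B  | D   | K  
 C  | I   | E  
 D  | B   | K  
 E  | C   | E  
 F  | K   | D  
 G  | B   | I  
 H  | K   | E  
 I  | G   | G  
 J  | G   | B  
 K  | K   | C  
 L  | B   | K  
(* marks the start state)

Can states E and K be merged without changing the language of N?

No

States {F,H,J} cannot be reached from the start state, so discard them.
P0 = {A,C,E,G,I} | {B,D,K,L}.
Refine {A,C,E,G,I} on symbol x: members go to different blocks, giving {C,E,I} and {A,G}.
Refine {C,E,I} on symbol x: members go to different blocks, giving {C,E} and {I}.
Refine {C,E} on symbol x: members go to different blocks, giving {C} and {E}.
Refine {B,D,K,L} on symbol y: members go to different blocks, giving {B,D,L} and {K}.
The partition is now stable with 6 blocks: {C} | {B,D,L} | {A,G} | {I} | {E} | {K}.
E and K end up in different blocks, so they are distinguishable. For instance, the string 'ε' is accepted from only E.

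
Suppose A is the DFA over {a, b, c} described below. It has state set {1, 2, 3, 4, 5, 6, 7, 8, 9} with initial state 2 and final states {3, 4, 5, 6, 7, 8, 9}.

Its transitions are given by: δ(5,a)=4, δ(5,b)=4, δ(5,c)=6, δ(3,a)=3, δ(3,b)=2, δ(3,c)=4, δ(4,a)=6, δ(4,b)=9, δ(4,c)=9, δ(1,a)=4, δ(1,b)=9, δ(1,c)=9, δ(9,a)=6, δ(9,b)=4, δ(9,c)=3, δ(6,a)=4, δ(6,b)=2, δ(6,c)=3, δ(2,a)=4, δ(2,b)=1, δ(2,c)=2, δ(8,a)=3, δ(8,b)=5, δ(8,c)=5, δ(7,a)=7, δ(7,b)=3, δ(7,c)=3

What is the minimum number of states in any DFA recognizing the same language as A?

6

First remove the unreachable states {5,7,8}; 6 states remain.
Start with accepting vs non-accepting: {3,4,6,9} | {1,2}.
On input b, block {3,4,6,9} splits into {3,6} and {4,9}.
Split {3,6} by δ(·,a) → {3} and {6}.
Split {1,2} by δ(·,b) → {1} and {2}.
On input c, block {4,9} splits into {4} and {9}.
Stable partition: {3} | {1} | {4} | {6} | {2} | {9} — 6 equivalence classes.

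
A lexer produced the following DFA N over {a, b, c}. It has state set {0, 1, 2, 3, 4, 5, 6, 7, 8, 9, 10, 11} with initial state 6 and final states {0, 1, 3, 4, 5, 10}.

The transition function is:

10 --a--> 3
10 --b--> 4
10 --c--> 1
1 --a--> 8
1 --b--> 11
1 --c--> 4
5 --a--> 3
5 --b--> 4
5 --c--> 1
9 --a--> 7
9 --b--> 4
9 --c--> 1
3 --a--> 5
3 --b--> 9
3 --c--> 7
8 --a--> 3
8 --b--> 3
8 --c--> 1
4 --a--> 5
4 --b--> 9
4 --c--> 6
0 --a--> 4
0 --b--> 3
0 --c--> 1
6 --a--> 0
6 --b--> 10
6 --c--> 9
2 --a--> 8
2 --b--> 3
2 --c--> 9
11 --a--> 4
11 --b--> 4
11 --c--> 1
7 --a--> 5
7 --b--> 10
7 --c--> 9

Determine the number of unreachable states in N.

1

Starting at 6 and following transitions, the reachable set is {0, 1, 3, 4, 5, 6, 7, 8, 9, 10, 11}. That leaves 2 unreachable — 1 in total.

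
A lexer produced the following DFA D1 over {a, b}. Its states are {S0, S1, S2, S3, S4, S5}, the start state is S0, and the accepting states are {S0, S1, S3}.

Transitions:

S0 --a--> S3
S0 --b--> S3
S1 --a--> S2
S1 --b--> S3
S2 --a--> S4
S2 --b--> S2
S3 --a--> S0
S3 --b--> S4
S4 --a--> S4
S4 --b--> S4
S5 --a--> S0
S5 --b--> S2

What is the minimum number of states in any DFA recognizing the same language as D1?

3

First remove the unreachable states {S1,S2,S5}; 3 states remain.
Start with accepting vs non-accepting: {S0,S3} | {S4}.
Refine {S0,S3} on symbol b: members go to different blocks, giving {S0} and {S3}.
No further refinement is possible. Final partition (3 blocks): {S0} | {S4} | {S3}.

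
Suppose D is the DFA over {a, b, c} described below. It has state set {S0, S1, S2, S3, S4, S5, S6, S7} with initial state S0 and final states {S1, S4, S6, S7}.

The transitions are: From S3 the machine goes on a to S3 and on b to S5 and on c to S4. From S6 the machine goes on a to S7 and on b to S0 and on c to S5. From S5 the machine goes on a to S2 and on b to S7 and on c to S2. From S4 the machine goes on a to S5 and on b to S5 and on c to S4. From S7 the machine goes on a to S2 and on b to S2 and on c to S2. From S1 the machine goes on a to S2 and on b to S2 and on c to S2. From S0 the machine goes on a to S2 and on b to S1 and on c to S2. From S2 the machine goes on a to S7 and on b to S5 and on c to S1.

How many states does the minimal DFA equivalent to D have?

Reachable states from the start: {S0,S1,S2,S5,S7}. Unreachable: {S3,S4,S6} — drop them.
P0 = {S1,S7} | {S0,S2,S5}.
Split {S0,S2,S5} by δ(·,a) → {S0,S5} and {S2}.
The partition is now stable with 3 blocks: {S1,S7} | {S0,S5} | {S2}.

3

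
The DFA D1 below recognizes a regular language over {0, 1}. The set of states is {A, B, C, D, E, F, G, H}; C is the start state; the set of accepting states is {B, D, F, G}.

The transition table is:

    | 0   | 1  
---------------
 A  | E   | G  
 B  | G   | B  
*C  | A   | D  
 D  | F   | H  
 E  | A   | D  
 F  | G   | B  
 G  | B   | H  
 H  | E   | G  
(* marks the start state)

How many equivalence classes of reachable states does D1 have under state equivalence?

Start with accepting vs non-accepting: {B,D,F,G} | {A,C,E,H}.
On input 1, block {B,D,F,G} splits into {B,F} and {D,G}.
No further refinement is possible. Final partition (3 blocks): {B,F} | {A,C,E,H} | {D,G}.

3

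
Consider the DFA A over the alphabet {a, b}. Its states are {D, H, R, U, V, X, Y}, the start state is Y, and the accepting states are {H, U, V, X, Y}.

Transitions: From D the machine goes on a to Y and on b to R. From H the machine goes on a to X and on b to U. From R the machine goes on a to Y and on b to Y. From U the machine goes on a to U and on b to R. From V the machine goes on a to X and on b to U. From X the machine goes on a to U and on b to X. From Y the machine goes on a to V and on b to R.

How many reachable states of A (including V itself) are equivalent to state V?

Reachable states from the start: {R,U,V,X,Y}. Unreachable: {D,H} — drop them.
P0 = {U,V,X,Y} | {R}.
On input b, block {U,V,X,Y} splits into {U,Y} and {V,X}.
Refine {U,Y} on symbol a: members go to different blocks, giving {U} and {Y}.
Split {V,X} by δ(·,a) → {X} and {V}.
The partition is now stable with 5 blocks: {U} | {R} | {X} | {Y} | {V}.
State V belongs to the block {V}, which has 1 states.

1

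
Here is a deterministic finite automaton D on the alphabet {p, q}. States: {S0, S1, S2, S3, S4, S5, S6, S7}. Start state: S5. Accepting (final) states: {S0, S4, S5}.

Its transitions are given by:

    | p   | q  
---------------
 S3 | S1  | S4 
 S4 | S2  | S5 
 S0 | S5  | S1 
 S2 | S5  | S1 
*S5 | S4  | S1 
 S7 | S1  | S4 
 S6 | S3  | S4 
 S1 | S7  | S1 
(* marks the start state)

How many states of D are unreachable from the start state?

BFS from S5 reaches {S1, S2, S4, S5, S7}; the 3 state(s) S0, S3, S6 are never visited.

3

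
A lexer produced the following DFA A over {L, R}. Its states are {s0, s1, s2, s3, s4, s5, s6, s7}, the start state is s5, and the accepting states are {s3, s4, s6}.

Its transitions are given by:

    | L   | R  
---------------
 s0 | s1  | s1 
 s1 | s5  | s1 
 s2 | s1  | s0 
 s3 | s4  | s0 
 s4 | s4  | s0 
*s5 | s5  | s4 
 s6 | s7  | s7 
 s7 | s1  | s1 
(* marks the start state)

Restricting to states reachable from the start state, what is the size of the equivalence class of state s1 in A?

1

First remove the unreachable states {s2,s3,s6,s7}; 4 states remain.
Initial partition by acceptance: {s4} | {s0,s1,s5}.
Refine {s0,s1,s5} on symbol R: members go to different blocks, giving {s0,s1} and {s5}.
On input L, block {s0,s1} splits into {s0} and {s1}.
The partition is now stable with 4 blocks: {s4} | {s0} | {s5} | {s1}.
State s1 belongs to the block {s1}, which has 1 states.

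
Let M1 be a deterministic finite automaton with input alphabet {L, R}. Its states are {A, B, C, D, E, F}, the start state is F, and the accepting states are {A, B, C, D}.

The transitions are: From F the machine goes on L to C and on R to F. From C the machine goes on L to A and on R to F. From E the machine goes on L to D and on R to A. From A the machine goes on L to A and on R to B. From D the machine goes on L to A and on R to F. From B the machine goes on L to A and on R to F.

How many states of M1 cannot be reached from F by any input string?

No path from F leads to D, E; the other 4 states are all reachable.

2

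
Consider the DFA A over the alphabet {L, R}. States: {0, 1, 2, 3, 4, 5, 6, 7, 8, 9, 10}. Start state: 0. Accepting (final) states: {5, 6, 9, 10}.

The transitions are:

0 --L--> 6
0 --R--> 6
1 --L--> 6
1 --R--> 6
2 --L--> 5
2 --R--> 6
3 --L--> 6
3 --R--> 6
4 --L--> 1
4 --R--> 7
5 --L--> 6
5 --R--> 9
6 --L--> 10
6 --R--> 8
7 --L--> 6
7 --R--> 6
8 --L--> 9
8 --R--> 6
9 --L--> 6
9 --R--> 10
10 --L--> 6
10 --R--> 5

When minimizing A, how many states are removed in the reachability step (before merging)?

No path from 0 leads to 1, 2, 3, 4, 7; the other 6 states are all reachable.

5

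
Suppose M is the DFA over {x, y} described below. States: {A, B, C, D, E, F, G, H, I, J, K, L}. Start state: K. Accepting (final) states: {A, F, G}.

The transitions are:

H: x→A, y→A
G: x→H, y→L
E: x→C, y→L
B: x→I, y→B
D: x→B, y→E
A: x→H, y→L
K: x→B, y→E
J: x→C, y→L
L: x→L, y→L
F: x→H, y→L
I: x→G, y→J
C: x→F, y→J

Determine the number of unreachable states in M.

Starting at K and following transitions, the reachable set is {A, B, C, E, F, G, H, I, J, K, L}. That leaves D unreachable — 1 in total.

1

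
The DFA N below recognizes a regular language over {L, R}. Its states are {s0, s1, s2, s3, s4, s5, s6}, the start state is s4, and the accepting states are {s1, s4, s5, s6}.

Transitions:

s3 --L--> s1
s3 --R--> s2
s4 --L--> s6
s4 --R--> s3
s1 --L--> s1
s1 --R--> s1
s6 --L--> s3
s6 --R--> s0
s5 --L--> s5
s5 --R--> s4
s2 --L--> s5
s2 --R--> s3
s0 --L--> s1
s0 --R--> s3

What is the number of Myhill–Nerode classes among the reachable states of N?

P0 = {s1,s4,s5,s6} | {s0,s2,s3}.
Refine {s1,s4,s5,s6} on symbol L: members go to different blocks, giving {s1,s4,s5} and {s6}.
Split {s1,s4,s5} by δ(·,L) → {s1,s5} and {s4}.
Refine {s1,s5} on symbol R: members go to different blocks, giving {s1} and {s5}.
On input L, block {s0,s2,s3} splits into {s0,s3} and {s2}.
On input R, block {s0,s3} splits into {s0} and {s3}.
No further refinement is possible. Final partition (7 blocks): {s1} | {s0} | {s6} | {s4} | {s5} | {s2} | {s3}.

7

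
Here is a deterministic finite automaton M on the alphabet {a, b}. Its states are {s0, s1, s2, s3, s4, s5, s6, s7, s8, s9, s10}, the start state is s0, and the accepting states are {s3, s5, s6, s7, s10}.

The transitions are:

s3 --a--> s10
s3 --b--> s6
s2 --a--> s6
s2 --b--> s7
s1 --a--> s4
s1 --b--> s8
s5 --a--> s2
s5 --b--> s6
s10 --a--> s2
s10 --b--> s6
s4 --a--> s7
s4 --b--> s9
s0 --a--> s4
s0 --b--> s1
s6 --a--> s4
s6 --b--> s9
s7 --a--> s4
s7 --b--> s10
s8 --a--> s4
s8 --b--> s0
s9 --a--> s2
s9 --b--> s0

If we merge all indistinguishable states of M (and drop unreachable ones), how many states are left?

7

Reachable states from the start: {s0,s1,s2,s4,s6,s7,s8,s9,s10}. Unreachable: {s3,s5} — drop them.
Start with accepting vs non-accepting: {s6,s7,s10} | {s0,s1,s2,s4,s8,s9}.
Split {s6,s7,s10} by δ(·,b) → {s7,s10} and {s6}.
Split {s7,s10} by δ(·,b) → {s7} and {s10}.
Refine {s0,s1,s2,s4,s8,s9} on symbol a: members go to different blocks, giving {s0,s1,s8,s9} and {s2} and {s4}.
Split {s0,s1,s8,s9} by δ(·,a) → {s0,s1,s8} and {s9}.
Stable partition: {s7} | {s0,s1,s8} | {s6} | {s10} | {s2} | {s4} | {s9} — 7 equivalence classes.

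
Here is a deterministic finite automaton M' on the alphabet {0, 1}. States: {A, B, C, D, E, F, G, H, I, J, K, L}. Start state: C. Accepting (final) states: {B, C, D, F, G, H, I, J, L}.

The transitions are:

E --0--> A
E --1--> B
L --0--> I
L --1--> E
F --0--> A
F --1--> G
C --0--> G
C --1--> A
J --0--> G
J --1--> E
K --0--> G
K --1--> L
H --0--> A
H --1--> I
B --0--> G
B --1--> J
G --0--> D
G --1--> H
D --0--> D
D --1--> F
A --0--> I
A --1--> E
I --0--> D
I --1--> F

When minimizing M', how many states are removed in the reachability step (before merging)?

BFS from C reaches {A, B, C, D, E, F, G, H, I, J}; the 2 state(s) K, L are never visited.

2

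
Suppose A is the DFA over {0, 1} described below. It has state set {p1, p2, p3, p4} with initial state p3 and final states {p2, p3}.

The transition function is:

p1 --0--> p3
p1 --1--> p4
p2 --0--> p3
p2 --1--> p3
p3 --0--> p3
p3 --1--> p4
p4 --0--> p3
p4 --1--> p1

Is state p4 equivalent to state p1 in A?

First remove the unreachable states {p2}; 3 states remain.
Start with accepting vs non-accepting: {p3} | {p1,p4}.
Stable partition: {p3} | {p1,p4} — 2 equivalence classes.
p4 and p1 lie in the same block of the stable partition, so they are equivalent — no string distinguishes them.

Yes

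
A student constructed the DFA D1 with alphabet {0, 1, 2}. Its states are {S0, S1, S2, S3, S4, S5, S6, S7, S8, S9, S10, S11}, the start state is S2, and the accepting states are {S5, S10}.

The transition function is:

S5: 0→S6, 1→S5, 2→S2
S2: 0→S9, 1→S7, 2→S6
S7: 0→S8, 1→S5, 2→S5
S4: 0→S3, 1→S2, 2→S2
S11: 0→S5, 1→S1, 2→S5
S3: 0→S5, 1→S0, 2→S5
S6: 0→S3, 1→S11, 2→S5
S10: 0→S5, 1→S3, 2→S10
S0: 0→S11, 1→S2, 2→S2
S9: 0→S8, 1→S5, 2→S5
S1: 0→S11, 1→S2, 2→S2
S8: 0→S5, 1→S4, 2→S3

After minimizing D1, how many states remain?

States {S10} cannot be reached from the start state, so discard them.
P0 = {S5} | {S0,S1,S2,S3,S4,S6,S7,S8,S9,S11}.
On input 0, block {S0,S1,S2,S3,S4,S6,S7,S8,S9,S11} splits into {S0,S1,S2,S4,S6,S7,S9} and {S3,S8,S11}.
On input 0, block {S0,S1,S2,S4,S6,S7,S9} splits into {S0,S1,S4,S6,S7,S9} and {S2}.
Refine {S0,S1,S4,S6,S7,S9} on symbol 1: members go to different blocks, giving {S0,S1,S4} and {S7,S9} and {S6}.
Refine {S3,S8,S11} on symbol 2: members go to different blocks, giving {S3,S11} and {S8}.
The partition is now stable with 7 blocks: {S5} | {S0,S1,S4} | {S3,S11} | {S2} | {S7,S9} | {S6} | {S8}.

7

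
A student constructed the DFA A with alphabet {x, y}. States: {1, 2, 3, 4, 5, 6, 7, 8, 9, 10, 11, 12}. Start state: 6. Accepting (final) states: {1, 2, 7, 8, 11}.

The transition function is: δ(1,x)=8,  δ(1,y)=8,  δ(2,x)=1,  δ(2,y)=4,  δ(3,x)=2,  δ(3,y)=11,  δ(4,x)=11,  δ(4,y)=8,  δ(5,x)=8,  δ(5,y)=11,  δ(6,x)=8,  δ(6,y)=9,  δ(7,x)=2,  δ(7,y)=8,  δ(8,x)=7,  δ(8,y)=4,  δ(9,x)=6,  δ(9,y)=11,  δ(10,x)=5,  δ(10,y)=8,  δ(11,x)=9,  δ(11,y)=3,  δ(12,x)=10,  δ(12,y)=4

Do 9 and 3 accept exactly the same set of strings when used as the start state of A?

Reachable states from the start: {1,2,3,4,6,7,8,9,11}. Unreachable: {5,10,12} — drop them.
P0 = {1,2,7,8,11} | {3,4,6,9}.
Split {1,2,7,8,11} by δ(·,x) → {1,2,7,8} and {11}.
Split {1,2,7,8} by δ(·,y) → {1,7} and {2,8}.
Split {3,4,6,9} by δ(·,x) → {3,6} and {4} and {9}.
Split {3,6} by δ(·,y) → {3} and {6}.
Stable partition: {1,7} | {3} | {11} | {2,8} | {4} | {9} | {6} — 7 equivalence classes.
9 and 3 end up in different blocks, so they are distinguishable. For instance, the string 'x' is accepted from only 3.

No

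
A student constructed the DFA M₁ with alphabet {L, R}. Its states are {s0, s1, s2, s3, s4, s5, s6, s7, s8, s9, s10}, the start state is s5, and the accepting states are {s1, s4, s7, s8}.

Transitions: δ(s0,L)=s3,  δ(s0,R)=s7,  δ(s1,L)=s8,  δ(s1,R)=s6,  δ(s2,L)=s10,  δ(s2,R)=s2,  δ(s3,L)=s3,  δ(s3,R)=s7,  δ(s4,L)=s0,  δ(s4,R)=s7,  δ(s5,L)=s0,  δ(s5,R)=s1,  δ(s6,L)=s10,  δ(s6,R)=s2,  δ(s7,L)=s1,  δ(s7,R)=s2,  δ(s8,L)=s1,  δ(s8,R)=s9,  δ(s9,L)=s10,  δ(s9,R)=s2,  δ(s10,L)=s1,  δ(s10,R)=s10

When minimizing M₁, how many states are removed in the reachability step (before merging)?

1

No path from s5 leads to s4; the other 10 states are all reachable.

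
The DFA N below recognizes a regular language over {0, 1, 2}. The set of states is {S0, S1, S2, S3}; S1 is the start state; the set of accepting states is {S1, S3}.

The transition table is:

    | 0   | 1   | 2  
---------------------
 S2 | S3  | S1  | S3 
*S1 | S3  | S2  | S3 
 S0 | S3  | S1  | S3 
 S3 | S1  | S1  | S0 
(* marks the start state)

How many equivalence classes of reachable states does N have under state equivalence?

3

Every state is reachable, so we keep all 4.
Start with accepting vs non-accepting: {S1,S3} | {S0,S2}.
Split {S1,S3} by δ(·,1) → {S1} and {S3}.
Stable partition: {S1} | {S0,S2} | {S3} — 3 equivalence classes.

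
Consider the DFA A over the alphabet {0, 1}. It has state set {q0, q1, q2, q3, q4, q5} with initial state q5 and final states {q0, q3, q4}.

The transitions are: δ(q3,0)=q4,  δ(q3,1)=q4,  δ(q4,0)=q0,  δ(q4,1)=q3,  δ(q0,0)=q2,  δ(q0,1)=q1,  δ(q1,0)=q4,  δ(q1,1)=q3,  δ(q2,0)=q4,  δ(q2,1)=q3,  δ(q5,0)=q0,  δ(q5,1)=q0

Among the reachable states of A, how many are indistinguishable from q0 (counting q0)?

1

Every state is reachable, so we keep all 6.
Initial partition by acceptance: {q0,q3,q4} | {q1,q2,q5}.
Refine {q0,q3,q4} on symbol 0: members go to different blocks, giving {q3,q4} and {q0}.
Refine {q3,q4} on symbol 0: members go to different blocks, giving {q3} and {q4}.
Refine {q1,q2,q5} on symbol 0: members go to different blocks, giving {q1,q2} and {q5}.
The partition is now stable with 5 blocks: {q3} | {q1,q2} | {q0} | {q4} | {q5}.
The equivalence class containing q0 is {q0}, of size 1.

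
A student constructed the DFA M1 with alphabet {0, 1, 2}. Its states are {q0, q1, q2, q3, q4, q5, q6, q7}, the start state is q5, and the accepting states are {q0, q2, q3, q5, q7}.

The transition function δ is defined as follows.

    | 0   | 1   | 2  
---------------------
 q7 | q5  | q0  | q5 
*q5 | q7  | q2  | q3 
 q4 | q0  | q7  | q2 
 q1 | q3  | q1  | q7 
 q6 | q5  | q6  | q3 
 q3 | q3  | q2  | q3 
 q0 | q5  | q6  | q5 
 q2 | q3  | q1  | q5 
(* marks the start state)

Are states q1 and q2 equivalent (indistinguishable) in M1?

First remove the unreachable states {q4}; 7 states remain.
Start with accepting vs non-accepting: {q0,q2,q3,q5,q7} | {q1,q6}.
On input 1, block {q0,q2,q3,q5,q7} splits into {q3,q5,q7} and {q0,q2}.
Stable partition: {q3,q5,q7} | {q1,q6} | {q0,q2} — 3 equivalence classes.
q1 and q2 end up in different blocks, so they are distinguishable. For instance, the string 'ε' is accepted from only q2.

No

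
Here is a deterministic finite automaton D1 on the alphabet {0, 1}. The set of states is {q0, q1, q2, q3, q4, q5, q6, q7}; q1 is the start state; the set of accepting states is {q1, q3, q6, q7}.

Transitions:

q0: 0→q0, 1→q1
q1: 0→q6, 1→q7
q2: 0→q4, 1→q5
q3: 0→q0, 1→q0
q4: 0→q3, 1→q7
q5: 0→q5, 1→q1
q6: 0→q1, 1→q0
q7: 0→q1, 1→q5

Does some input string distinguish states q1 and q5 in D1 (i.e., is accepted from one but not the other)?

Yes

States {q2,q3,q4} cannot be reached from the start state, so discard them.
P0 = {q1,q6,q7} | {q0,q5}.
Refine {q1,q6,q7} on symbol 1: members go to different blocks, giving {q6,q7} and {q1}.
The partition is now stable with 3 blocks: {q6,q7} | {q0,q5} | {q1}.
q1 and q5 end up in different blocks, so they are distinguishable. For instance, the string 'ε' is accepted from only q1.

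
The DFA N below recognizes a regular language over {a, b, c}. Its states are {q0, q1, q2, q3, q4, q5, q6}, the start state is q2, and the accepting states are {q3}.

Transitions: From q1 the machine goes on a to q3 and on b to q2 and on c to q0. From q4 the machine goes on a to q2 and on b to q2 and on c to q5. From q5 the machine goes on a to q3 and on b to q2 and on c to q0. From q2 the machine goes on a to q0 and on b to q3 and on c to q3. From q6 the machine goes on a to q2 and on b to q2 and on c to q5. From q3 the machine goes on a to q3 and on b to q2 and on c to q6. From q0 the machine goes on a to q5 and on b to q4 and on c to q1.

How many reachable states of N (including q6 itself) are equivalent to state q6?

2

All states are reachable from the start state.
P0 = {q3} | {q0,q1,q2,q4,q5,q6}.
Refine {q0,q1,q2,q4,q5,q6} on symbol a: members go to different blocks, giving {q0,q2,q4,q6} and {q1,q5}.
On input a, block {q0,q2,q4,q6} splits into {q2,q4,q6} and {q0}.
Refine {q2,q4,q6} on symbol a: members go to different blocks, giving {q4,q6} and {q2}.
The partition is now stable with 5 blocks: {q3} | {q4,q6} | {q1,q5} | {q0} | {q2}.
The equivalence class containing q6 is {q4,q6}, of size 2.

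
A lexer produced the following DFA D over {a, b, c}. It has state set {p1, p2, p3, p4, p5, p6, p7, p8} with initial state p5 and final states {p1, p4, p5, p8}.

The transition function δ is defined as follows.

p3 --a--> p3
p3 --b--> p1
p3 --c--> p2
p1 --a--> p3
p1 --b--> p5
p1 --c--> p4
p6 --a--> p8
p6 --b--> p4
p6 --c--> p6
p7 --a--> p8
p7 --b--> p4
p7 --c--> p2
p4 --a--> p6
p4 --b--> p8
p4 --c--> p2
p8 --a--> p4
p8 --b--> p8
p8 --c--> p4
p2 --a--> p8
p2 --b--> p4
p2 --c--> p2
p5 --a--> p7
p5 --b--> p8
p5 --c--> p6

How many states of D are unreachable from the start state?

2

BFS from p5 reaches {p2, p4, p5, p6, p7, p8}; the 2 state(s) p1, p3 are never visited.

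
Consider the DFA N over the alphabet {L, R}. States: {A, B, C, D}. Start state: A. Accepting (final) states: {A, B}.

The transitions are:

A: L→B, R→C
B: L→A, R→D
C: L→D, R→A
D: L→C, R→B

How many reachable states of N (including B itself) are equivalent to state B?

Initial partition by acceptance: {A,B} | {C,D}.
The partition is now stable with 2 blocks: {A,B} | {C,D}.
State B belongs to the block {A,B}, which has 2 states.

2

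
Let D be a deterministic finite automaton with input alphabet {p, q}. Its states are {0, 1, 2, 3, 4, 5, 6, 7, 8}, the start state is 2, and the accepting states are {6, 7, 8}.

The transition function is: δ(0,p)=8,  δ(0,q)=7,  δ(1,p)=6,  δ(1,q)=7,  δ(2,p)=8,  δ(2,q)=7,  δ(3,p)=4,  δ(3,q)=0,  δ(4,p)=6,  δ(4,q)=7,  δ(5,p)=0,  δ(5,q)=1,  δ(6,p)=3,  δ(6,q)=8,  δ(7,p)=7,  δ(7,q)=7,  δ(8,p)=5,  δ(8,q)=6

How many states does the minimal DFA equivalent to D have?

All states are reachable from the start state.
Start with accepting vs non-accepting: {6,7,8} | {0,1,2,3,4,5}.
Split {6,7,8} by δ(·,p) → {6,8} and {7}.
Split {0,1,2,3,4,5} by δ(·,p) → {0,1,2,4} and {3,5}.
Stable partition: {6,8} | {0,1,2,4} | {7} | {3,5} — 4 equivalence classes.

4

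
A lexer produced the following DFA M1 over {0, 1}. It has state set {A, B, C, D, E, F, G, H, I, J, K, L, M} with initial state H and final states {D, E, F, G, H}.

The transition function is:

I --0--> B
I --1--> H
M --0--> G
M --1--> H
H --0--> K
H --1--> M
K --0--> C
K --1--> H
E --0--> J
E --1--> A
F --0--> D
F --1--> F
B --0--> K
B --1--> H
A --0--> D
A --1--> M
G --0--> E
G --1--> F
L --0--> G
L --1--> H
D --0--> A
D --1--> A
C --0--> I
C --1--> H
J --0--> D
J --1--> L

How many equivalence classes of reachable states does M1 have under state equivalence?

All states are reachable from the start state.
Start with accepting vs non-accepting: {D,E,F,G,H} | {A,B,C,I,J,K,L,M}.
On input 0, block {D,E,F,G,H} splits into {D,E,H} and {F,G}.
Split {A,B,C,I,J,K,L,M} by δ(·,0) → {B,C,I,K} and {A,J} and {L,M}.
Split {D,E,H} by δ(·,0) → {D,E} and {H}.
Stable partition: {D,E} | {B,C,I,K} | {F,G} | {A,J} | {L,M} | {H} — 6 equivalence classes.

6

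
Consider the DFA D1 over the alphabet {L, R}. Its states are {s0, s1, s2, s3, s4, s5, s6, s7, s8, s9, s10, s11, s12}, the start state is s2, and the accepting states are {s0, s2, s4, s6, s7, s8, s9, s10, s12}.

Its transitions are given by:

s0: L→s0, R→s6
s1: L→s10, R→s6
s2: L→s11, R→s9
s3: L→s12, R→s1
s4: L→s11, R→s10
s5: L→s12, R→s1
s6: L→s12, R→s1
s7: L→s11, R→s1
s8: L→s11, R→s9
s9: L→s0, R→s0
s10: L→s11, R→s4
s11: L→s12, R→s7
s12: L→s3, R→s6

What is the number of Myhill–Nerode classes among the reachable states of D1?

10

First remove the unreachable states {s5,s8}; 11 states remain.
P0 = {s0,s2,s4,s6,s7,s9,s10,s12} | {s1,s3,s11}.
Refine {s0,s2,s4,s6,s7,s9,s10,s12} on symbol L: members go to different blocks, giving {s2,s4,s7,s10,s12} and {s0,s6,s9}.
Split {s2,s4,s7,s10,s12} by δ(·,R) → {s2,s12} and {s4,s10} and {s7}.
Split {s1,s3,s11} by δ(·,L) → {s3,s11} and {s1}.
On input R, block {s3,s11} splits into {s3} and {s11}.
Split {s2,s12} by δ(·,L) → {s2} and {s12}.
Refine {s0,s6,s9} on symbol L: members go to different blocks, giving {s0,s9} and {s6}.
Refine {s0,s9} on symbol R: members go to different blocks, giving {s0} and {s9}.
No further refinement is possible. Final partition (10 blocks): {s2} | {s3} | {s0} | {s4,s10} | {s7} | {s1} | {s11} | {s12} | {s6} | {s9}.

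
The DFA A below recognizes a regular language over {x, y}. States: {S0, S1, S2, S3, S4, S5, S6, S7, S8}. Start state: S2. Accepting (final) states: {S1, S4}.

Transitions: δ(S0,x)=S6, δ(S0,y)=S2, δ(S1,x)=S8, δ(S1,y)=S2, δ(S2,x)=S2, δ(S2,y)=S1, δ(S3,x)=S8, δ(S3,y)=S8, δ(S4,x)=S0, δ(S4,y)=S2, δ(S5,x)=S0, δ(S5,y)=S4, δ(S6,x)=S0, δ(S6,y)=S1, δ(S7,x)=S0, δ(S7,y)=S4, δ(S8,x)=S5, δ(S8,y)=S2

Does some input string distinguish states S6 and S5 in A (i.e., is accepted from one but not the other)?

No

Reachable states from the start: {S0,S1,S2,S4,S5,S6,S8}. Unreachable: {S3,S7} — drop them.
Initial partition by acceptance: {S1,S4} | {S0,S2,S5,S6,S8}.
Refine {S0,S2,S5,S6,S8} on symbol y: members go to different blocks, giving {S2,S5,S6} and {S0,S8}.
Refine {S2,S5,S6} on symbol x: members go to different blocks, giving {S5,S6} and {S2}.
Stable partition: {S1,S4} | {S5,S6} | {S0,S8} | {S2} — 4 equivalence classes.
S6 and S5 lie in the same block of the stable partition, so they are equivalent — no string distinguishes them.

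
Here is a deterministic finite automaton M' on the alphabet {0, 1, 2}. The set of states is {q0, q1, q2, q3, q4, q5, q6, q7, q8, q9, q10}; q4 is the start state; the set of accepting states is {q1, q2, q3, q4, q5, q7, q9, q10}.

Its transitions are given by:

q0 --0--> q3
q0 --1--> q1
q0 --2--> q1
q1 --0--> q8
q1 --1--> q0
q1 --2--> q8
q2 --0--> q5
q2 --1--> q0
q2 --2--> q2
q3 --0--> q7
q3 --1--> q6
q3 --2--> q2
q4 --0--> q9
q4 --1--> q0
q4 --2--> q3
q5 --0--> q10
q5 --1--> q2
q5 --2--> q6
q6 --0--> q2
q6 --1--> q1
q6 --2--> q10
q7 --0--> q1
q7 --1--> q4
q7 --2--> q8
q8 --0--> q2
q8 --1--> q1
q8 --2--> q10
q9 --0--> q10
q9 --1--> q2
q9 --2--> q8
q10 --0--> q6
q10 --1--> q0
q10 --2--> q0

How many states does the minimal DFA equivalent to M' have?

4

All states are reachable from the start state.
Start with accepting vs non-accepting: {q1,q2,q3,q4,q5,q7,q9,q10} | {q0,q6,q8}.
Split {q1,q2,q3,q4,q5,q7,q9,q10} by δ(·,0) → {q2,q3,q4,q5,q7,q9} and {q1,q10}.
On input 0, block {q2,q3,q4,q5,q7,q9} splits into {q2,q3,q4} and {q5,q7,q9}.
Stable partition: {q2,q3,q4} | {q0,q6,q8} | {q1,q10} | {q5,q7,q9} — 4 equivalence classes.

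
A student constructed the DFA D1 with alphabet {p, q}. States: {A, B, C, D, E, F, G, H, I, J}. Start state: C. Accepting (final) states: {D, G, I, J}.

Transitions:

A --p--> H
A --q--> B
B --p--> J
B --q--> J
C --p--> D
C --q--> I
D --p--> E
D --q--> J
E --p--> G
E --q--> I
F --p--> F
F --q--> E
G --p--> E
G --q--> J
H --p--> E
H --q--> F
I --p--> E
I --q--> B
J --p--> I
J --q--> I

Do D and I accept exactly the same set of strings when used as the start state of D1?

Reachable states from the start: {B,C,D,E,G,I,J}. Unreachable: {A,F,H} — drop them.
Start with accepting vs non-accepting: {D,G,I,J} | {B,C,E}.
Refine {D,G,I,J} on symbol p: members go to different blocks, giving {D,G,I} and {J}.
Refine {D,G,I} on symbol q: members go to different blocks, giving {D,G} and {I}.
Refine {B,C,E} on symbol p: members go to different blocks, giving {C,E} and {B}.
No further refinement is possible. Final partition (5 blocks): {D,G} | {C,E} | {J} | {I} | {B}.
D and I end up in different blocks, so they are distinguishable. For instance, the string 'q' is accepted from only D.

No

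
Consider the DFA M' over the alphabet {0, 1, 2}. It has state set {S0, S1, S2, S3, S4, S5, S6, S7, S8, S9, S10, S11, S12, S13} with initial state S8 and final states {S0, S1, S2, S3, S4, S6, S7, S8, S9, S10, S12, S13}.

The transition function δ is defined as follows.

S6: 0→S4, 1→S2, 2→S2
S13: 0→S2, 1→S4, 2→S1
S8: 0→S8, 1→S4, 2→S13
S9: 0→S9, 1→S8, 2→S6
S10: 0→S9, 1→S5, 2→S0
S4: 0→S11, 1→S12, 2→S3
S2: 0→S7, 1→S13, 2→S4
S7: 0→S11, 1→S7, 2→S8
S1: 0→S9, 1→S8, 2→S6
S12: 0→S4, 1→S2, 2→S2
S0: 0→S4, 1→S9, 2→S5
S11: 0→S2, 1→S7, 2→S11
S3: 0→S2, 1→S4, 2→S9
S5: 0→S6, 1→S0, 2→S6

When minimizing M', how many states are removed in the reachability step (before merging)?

3

BFS from S8 reaches {S1, S2, S3, S4, S6, S7, S8, S9, S11, S12, S13}; the 3 state(s) S0, S5, S10 are never visited.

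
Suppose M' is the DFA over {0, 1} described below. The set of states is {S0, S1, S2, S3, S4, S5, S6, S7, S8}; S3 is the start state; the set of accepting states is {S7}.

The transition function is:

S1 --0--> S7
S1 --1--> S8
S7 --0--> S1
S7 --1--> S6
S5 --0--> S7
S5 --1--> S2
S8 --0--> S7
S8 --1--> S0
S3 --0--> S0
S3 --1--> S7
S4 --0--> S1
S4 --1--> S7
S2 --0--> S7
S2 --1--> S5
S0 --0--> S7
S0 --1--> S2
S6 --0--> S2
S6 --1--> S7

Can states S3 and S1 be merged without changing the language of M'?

States {S4} cannot be reached from the start state, so discard them.
Initial partition by acceptance: {S7} | {S0,S1,S2,S3,S5,S6,S8}.
On input 0, block {S0,S1,S2,S3,S5,S6,S8} splits into {S0,S1,S2,S5,S8} and {S3,S6}.
The partition is now stable with 3 blocks: {S7} | {S0,S1,S2,S5,S8} | {S3,S6}.
S3 and S1 end up in different blocks, so they are distinguishable. For instance, the string '0' is accepted from only S1.

No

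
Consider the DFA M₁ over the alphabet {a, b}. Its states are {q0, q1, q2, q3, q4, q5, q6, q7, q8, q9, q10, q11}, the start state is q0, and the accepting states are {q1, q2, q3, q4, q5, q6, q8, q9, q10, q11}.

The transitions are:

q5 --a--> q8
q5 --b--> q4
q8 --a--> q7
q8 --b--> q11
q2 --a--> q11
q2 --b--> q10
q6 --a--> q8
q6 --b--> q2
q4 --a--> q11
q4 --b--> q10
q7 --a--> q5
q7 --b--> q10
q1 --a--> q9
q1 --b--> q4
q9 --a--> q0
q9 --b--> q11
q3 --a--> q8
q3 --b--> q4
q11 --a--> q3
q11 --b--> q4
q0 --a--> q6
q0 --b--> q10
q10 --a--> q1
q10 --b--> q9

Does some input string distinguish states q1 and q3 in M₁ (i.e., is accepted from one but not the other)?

Initial partition by acceptance: {q1,q2,q3,q4,q5,q6,q8,q9,q10,q11} | {q0,q7}.
Refine {q1,q2,q3,q4,q5,q6,q8,q9,q10,q11} on symbol a: members go to different blocks, giving {q1,q2,q3,q4,q5,q6,q10,q11} and {q8,q9}.
On input a, block {q1,q2,q3,q4,q5,q6,q10,q11} splits into {q1,q3,q5,q6} and {q2,q4,q10,q11}.
Refine {q2,q4,q10,q11} on symbol a: members go to different blocks, giving {q2,q4} and {q10,q11}.
Refine {q10,q11} on symbol b: members go to different blocks, giving {q10} and {q11}.
The partition is now stable with 6 blocks: {q1,q3,q5,q6} | {q0,q7} | {q8,q9} | {q2,q4} | {q10} | {q11}.
q1 and q3 lie in the same block of the stable partition, so they are equivalent — no string distinguishes them.

No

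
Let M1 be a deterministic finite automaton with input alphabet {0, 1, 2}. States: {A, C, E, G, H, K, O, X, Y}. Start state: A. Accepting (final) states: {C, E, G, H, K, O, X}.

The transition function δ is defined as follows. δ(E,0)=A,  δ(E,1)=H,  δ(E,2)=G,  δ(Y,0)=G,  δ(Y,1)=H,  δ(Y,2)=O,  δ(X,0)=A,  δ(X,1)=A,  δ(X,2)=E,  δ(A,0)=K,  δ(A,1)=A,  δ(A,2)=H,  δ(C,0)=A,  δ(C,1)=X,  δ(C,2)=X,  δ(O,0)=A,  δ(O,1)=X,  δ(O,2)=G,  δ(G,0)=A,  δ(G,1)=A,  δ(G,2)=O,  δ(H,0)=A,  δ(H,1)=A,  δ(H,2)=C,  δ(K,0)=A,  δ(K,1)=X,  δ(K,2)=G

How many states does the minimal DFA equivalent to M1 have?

3

First remove the unreachable states {Y}; 8 states remain.
Start with accepting vs non-accepting: {C,E,G,H,K,O,X} | {A}.
Split {C,E,G,H,K,O,X} by δ(·,1) → {C,E,K,O} and {G,H,X}.
No further refinement is possible. Final partition (3 blocks): {C,E,K,O} | {A} | {G,H,X}.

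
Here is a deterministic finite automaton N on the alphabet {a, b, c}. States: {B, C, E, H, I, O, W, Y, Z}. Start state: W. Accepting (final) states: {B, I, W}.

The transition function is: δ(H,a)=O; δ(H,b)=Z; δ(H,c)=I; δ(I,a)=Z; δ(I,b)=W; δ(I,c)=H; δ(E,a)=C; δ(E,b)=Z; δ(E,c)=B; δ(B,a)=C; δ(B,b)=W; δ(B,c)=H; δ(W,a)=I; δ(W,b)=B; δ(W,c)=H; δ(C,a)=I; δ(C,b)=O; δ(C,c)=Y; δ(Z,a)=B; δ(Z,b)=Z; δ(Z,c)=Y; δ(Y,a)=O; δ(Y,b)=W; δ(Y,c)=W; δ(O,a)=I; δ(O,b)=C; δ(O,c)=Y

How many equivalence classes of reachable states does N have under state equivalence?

First remove the unreachable states {E}; 8 states remain.
Start with accepting vs non-accepting: {B,I,W} | {C,H,O,Y,Z}.
Refine {B,I,W} on symbol a: members go to different blocks, giving {B,I} and {W}.
Refine {C,H,O,Y,Z} on symbol a: members go to different blocks, giving {C,O,Z} and {H,Y}.
On input b, block {H,Y} splits into {H} and {Y}.
Stable partition: {B,I} | {C,O,Z} | {W} | {H} | {Y} — 5 equivalence classes.

5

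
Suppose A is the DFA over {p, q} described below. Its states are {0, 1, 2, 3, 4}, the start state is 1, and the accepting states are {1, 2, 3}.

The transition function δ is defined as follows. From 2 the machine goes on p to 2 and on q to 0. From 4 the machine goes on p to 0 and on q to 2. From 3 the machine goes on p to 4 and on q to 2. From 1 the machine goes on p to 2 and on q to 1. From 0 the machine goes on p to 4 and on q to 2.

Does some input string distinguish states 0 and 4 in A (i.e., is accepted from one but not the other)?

No

First remove the unreachable states {3}; 4 states remain.
Initial partition by acceptance: {1,2} | {0,4}.
Split {1,2} by δ(·,q) → {1} and {2}.
The partition is now stable with 3 blocks: {1} | {0,4} | {2}.
0 and 4 lie in the same block of the stable partition, so they are equivalent — no string distinguishes them.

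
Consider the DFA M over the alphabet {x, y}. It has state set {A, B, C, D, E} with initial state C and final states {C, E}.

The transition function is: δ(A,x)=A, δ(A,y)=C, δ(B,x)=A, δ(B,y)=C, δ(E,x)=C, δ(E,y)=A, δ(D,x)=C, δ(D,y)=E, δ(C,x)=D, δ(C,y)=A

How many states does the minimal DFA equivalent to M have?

First remove the unreachable states {B}; 4 states remain.
Initial partition by acceptance: {C,E} | {A,D}.
On input x, block {C,E} splits into {C} and {E}.
Refine {A,D} on symbol x: members go to different blocks, giving {A} and {D}.
The partition is now stable with 4 blocks: {C} | {A} | {E} | {D}.

4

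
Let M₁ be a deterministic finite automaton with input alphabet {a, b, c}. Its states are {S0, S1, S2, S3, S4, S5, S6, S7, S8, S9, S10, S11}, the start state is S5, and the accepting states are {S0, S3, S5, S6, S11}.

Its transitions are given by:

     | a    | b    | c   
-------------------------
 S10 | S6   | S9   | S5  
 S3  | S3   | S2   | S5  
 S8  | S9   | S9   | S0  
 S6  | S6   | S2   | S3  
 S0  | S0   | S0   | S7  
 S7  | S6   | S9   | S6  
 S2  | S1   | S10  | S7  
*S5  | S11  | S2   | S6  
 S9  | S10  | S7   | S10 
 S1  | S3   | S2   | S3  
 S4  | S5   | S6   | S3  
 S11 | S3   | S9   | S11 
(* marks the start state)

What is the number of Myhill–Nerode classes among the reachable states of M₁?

3

Reachable states from the start: {S1,S2,S3,S5,S6,S7,S9,S10,S11}. Unreachable: {S0,S4,S8} — drop them.
Initial partition by acceptance: {S3,S5,S6,S11} | {S1,S2,S7,S9,S10}.
On input a, block {S1,S2,S7,S9,S10} splits into {S1,S7,S10} and {S2,S9}.
No further refinement is possible. Final partition (3 blocks): {S3,S5,S6,S11} | {S1,S7,S10} | {S2,S9}.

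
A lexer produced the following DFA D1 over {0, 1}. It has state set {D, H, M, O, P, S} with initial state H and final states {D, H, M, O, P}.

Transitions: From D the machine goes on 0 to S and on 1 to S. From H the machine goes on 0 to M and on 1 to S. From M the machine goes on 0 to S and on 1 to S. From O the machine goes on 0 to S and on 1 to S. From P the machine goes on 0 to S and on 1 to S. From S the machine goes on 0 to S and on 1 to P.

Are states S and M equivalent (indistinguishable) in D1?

No

States {D,O} cannot be reached from the start state, so discard them.
P0 = {H,M,P} | {S}.
On input 0, block {H,M,P} splits into {M,P} and {H}.
No further refinement is possible. Final partition (3 blocks): {M,P} | {S} | {H}.
S and M end up in different blocks, so they are distinguishable. For instance, the string 'ε' is accepted from only M.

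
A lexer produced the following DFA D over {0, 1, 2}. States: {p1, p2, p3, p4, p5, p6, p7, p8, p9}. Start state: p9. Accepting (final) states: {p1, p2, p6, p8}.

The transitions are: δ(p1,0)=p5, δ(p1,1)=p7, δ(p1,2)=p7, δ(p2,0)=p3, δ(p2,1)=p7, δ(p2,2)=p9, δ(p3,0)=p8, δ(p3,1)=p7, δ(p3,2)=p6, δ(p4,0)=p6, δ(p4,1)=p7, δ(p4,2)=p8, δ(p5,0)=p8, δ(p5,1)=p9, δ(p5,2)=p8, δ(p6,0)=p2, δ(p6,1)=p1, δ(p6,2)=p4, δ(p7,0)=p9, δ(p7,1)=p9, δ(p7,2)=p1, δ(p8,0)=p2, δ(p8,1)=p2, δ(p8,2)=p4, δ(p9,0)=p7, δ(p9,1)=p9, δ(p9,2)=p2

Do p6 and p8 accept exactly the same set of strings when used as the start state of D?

Yes

Every state is reachable, so we keep all 9.
Initial partition by acceptance: {p1,p2,p6,p8} | {p3,p4,p5,p7,p9}.
Split {p1,p2,p6,p8} by δ(·,0) → {p1,p2} and {p6,p8}.
Split {p3,p4,p5,p7,p9} by δ(·,0) → {p3,p4,p5} and {p7,p9}.
The partition is now stable with 4 blocks: {p1,p2} | {p3,p4,p5} | {p6,p8} | {p7,p9}.
p6 and p8 lie in the same block of the stable partition, so they are equivalent — no string distinguishes them.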